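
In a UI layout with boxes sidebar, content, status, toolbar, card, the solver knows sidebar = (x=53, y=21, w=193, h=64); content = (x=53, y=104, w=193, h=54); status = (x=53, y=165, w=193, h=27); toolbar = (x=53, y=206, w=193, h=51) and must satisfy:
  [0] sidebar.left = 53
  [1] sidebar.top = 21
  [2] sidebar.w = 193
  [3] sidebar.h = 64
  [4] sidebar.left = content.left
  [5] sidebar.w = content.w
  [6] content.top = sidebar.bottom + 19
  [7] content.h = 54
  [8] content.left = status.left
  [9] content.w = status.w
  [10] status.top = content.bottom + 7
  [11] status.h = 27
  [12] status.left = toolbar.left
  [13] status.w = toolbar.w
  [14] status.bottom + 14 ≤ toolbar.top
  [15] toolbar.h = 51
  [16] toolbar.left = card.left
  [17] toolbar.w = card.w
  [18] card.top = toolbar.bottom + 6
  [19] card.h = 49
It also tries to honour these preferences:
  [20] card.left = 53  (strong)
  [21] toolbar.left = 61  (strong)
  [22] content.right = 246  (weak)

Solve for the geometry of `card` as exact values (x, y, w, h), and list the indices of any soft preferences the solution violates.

card = (x=53, y=263, w=193, h=49)
violated soft preferences: 21

1. card.x = 53  [toolbar.left = card.left]
2. card.w = 193  [toolbar.w = card.w]
3. card.y = 263  [card.top = toolbar.bottom + 6]
4. card.h = 49  [card.h = 49]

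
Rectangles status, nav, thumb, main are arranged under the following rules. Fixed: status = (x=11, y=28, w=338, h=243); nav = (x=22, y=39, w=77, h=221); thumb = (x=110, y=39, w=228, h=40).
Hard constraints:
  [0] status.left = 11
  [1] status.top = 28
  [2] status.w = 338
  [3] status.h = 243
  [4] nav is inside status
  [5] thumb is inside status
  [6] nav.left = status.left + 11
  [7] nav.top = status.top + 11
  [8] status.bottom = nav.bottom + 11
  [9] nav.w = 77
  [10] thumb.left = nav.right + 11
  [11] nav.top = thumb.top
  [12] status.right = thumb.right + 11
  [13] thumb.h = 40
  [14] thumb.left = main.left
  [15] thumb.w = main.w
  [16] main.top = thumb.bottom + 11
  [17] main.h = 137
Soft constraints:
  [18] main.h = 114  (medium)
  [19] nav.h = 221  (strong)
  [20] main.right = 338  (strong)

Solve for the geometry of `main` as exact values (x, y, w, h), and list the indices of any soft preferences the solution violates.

main = (x=110, y=90, w=228, h=137)
violated soft preferences: 18

1. main.x = 110  [thumb.left = main.left]
2. main.w = 228  [thumb.w = main.w]
3. main.y = 90  [main.top = thumb.bottom + 11]
4. main.h = 137  [main.h = 137]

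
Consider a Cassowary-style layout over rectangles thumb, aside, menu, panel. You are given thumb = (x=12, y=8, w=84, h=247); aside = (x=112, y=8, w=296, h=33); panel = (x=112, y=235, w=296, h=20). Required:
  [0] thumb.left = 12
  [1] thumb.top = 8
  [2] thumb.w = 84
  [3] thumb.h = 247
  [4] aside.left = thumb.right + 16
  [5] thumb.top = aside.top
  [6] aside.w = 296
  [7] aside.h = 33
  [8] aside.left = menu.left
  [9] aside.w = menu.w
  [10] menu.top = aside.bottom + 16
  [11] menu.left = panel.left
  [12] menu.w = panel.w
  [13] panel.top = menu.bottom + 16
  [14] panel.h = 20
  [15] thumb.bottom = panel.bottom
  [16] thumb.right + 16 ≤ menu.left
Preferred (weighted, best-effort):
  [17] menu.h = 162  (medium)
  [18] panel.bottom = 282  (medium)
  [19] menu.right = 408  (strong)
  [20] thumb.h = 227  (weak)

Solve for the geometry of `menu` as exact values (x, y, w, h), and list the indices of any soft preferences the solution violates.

1. menu.x = 112  [aside.left = menu.left]
2. menu.w = 296  [aside.w = menu.w]
3. menu.y = 57  [menu.top = aside.bottom + 16]
4. menu.h = 162  [panel.top = menu.bottom + 16]

menu = (x=112, y=57, w=296, h=162)
violated soft preferences: 18, 20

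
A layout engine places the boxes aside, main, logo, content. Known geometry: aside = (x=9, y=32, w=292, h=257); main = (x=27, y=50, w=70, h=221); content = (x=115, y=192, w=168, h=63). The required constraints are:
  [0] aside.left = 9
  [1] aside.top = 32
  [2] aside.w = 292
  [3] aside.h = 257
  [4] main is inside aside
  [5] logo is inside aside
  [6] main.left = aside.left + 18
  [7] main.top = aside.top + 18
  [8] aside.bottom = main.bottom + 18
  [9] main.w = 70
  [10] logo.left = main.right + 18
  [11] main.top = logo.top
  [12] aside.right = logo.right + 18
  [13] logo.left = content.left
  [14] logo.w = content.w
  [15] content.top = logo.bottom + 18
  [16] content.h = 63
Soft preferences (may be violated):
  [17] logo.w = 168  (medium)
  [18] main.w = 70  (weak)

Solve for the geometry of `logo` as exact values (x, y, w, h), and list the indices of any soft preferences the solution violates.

logo = (x=115, y=50, w=168, h=124)
violated soft preferences: none

1. logo.x = 115  [logo.left = main.right + 18]
2. logo.y = 50  [main.top = logo.top]
3. logo.w = 168  [aside.right = logo.right + 18]
4. logo.h = 124  [content.top = logo.bottom + 18]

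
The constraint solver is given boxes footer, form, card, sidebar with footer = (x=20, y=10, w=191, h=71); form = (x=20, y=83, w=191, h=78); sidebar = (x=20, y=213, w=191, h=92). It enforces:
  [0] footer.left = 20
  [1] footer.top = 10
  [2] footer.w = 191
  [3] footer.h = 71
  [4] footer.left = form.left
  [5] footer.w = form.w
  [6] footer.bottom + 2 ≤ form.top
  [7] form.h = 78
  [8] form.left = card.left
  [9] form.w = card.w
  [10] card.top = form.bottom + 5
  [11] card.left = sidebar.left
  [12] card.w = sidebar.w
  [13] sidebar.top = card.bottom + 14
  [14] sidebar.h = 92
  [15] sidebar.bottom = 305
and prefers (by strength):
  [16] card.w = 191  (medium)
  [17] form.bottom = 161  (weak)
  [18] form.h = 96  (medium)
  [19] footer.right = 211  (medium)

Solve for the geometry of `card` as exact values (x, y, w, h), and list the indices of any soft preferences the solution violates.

1. card.x = 20  [form.left = card.left]
2. card.w = 191  [form.w = card.w]
3. card.y = 166  [card.top = form.bottom + 5]
4. card.h = 33  [sidebar.top = card.bottom + 14]

card = (x=20, y=166, w=191, h=33)
violated soft preferences: 18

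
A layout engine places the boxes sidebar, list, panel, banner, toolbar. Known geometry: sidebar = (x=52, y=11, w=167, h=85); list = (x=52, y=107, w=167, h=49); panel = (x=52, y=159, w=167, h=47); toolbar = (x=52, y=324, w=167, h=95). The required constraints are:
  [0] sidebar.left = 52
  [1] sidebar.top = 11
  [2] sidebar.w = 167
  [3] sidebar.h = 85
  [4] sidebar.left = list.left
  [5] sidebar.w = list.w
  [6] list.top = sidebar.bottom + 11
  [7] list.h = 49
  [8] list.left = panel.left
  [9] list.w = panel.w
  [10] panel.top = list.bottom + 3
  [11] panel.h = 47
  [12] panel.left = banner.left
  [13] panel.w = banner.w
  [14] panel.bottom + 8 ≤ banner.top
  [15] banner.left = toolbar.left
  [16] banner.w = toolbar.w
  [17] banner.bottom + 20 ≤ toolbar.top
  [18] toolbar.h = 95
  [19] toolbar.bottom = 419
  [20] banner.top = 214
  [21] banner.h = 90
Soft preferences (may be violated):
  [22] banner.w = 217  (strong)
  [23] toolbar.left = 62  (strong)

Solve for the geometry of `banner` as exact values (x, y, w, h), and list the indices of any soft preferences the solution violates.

1. banner.x = 52  [panel.left = banner.left]
2. banner.w = 167  [panel.w = banner.w]
3. banner.y = 214  [banner.top = 214]
4. banner.h = 90  [banner.h = 90]

banner = (x=52, y=214, w=167, h=90)
violated soft preferences: 22, 23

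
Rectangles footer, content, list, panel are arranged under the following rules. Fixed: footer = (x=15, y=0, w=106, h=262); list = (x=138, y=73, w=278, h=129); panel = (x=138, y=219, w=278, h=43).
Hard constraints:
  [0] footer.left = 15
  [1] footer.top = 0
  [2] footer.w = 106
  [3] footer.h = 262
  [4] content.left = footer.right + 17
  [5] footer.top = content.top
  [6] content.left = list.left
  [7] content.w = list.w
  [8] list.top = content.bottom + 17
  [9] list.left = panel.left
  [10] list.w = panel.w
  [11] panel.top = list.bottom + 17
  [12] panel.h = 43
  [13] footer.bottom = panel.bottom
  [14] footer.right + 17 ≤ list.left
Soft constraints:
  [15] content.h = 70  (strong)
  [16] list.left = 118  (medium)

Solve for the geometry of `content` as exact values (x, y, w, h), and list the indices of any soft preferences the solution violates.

1. content.x = 138  [content.left = footer.right + 17]
2. content.y = 0  [footer.top = content.top]
3. content.w = 278  [content.w = list.w]
4. content.h = 56  [list.top = content.bottom + 17]

content = (x=138, y=0, w=278, h=56)
violated soft preferences: 15, 16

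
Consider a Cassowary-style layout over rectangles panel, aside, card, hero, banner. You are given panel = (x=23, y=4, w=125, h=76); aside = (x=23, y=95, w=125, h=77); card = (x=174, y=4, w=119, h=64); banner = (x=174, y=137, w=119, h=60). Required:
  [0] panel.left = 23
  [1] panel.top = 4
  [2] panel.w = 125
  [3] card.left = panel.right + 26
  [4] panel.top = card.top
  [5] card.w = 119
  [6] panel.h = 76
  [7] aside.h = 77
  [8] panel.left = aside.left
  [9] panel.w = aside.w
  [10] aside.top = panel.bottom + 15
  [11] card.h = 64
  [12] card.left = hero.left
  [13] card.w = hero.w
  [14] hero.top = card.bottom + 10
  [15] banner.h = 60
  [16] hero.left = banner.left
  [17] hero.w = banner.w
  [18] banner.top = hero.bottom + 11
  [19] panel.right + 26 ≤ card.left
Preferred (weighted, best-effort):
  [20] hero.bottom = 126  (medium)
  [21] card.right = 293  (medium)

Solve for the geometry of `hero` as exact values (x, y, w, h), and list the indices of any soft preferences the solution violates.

hero = (x=174, y=78, w=119, h=48)
violated soft preferences: none

1. hero.x = 174  [card.left = hero.left]
2. hero.w = 119  [card.w = hero.w]
3. hero.y = 78  [hero.top = card.bottom + 10]
4. hero.h = 48  [banner.top = hero.bottom + 11]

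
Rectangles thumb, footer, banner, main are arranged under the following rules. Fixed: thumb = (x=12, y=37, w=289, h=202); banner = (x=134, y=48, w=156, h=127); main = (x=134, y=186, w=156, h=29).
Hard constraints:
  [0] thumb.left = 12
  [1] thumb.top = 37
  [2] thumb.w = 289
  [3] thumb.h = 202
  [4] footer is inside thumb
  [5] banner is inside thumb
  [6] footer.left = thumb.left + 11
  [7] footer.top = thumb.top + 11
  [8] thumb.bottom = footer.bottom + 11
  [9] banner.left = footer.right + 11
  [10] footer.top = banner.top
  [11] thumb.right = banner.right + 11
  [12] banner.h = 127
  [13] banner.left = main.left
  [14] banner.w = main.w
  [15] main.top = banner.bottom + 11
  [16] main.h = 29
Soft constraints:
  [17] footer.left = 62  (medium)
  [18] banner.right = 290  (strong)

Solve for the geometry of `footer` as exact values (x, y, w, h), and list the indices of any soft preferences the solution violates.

1. footer.x = 23  [footer.left = thumb.left + 11]
2. footer.y = 48  [footer.top = thumb.top + 11]
3. footer.h = 180  [thumb.bottom = footer.bottom + 11]
4. footer.w = 100  [banner.left = footer.right + 11]

footer = (x=23, y=48, w=100, h=180)
violated soft preferences: 17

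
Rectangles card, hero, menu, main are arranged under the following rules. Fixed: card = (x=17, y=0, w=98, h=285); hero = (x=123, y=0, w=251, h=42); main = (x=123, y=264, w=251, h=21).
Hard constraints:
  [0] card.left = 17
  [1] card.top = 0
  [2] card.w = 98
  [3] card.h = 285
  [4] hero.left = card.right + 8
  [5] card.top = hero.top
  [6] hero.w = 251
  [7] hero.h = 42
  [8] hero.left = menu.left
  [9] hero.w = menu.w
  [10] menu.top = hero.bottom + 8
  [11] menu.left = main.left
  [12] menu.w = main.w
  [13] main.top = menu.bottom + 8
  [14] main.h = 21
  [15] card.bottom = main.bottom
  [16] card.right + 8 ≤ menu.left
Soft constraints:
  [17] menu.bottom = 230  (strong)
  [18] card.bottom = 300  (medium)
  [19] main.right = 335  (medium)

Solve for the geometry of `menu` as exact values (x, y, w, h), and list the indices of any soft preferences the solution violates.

1. menu.x = 123  [hero.left = menu.left]
2. menu.w = 251  [hero.w = menu.w]
3. menu.y = 50  [menu.top = hero.bottom + 8]
4. menu.h = 206  [main.top = menu.bottom + 8]

menu = (x=123, y=50, w=251, h=206)
violated soft preferences: 17, 18, 19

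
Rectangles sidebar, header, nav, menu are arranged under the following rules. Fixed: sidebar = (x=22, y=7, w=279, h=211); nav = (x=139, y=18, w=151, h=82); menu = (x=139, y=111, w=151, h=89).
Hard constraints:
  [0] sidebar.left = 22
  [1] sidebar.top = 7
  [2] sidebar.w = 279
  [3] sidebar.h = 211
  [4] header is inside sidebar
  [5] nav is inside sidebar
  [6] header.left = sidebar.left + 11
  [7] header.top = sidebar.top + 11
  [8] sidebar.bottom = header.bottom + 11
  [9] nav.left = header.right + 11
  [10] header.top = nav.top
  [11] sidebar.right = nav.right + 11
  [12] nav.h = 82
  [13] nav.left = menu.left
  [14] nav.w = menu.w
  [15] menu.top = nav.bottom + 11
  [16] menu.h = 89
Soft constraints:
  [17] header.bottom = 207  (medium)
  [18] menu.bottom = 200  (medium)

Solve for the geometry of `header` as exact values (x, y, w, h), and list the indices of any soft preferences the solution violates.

header = (x=33, y=18, w=95, h=189)
violated soft preferences: none

1. header.x = 33  [header.left = sidebar.left + 11]
2. header.y = 18  [header.top = sidebar.top + 11]
3. header.h = 189  [sidebar.bottom = header.bottom + 11]
4. header.w = 95  [nav.left = header.right + 11]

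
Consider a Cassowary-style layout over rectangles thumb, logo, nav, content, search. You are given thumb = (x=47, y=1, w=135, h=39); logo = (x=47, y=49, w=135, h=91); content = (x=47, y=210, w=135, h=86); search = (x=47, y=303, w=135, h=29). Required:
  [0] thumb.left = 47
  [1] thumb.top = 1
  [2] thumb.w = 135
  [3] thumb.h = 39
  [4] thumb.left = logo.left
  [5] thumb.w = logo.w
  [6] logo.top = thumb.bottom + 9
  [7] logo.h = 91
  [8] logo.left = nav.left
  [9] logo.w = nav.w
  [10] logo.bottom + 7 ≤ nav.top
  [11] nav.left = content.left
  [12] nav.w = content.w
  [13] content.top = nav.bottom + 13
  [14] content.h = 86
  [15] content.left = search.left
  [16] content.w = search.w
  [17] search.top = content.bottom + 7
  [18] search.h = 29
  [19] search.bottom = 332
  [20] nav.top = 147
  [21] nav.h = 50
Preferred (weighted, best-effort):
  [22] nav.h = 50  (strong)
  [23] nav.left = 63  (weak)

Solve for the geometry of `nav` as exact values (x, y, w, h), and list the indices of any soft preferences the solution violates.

1. nav.x = 47  [logo.left = nav.left]
2. nav.w = 135  [logo.w = nav.w]
3. nav.y = 147  [nav.top = 147]
4. nav.h = 50  [nav.h = 50]

nav = (x=47, y=147, w=135, h=50)
violated soft preferences: 23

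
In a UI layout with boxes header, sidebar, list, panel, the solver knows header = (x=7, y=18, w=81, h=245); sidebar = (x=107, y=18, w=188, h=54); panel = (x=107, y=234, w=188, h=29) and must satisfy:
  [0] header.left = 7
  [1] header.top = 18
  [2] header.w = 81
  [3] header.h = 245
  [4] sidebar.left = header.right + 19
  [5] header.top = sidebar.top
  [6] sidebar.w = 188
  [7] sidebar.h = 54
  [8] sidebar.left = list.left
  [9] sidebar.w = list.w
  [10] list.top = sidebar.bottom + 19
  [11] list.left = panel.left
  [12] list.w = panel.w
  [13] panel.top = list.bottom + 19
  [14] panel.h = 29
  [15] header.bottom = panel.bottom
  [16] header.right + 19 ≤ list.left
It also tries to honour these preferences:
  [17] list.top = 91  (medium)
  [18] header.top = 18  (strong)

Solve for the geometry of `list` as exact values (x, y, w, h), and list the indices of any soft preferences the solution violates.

1. list.x = 107  [sidebar.left = list.left]
2. list.w = 188  [sidebar.w = list.w]
3. list.y = 91  [list.top = sidebar.bottom + 19]
4. list.h = 124  [panel.top = list.bottom + 19]

list = (x=107, y=91, w=188, h=124)
violated soft preferences: none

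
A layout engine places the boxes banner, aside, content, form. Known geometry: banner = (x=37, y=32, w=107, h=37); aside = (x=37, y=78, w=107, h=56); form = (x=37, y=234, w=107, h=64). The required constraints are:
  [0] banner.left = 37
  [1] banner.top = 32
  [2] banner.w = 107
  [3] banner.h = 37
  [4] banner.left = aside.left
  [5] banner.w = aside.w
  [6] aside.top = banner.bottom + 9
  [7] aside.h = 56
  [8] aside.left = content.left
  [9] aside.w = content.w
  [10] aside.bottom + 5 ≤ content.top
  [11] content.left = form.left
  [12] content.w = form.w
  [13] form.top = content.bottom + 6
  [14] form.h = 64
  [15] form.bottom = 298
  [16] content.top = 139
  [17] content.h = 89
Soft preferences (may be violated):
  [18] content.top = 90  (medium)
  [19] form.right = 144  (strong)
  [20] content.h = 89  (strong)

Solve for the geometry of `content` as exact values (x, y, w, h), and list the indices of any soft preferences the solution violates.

content = (x=37, y=139, w=107, h=89)
violated soft preferences: 18

1. content.x = 37  [aside.left = content.left]
2. content.w = 107  [aside.w = content.w]
3. content.y = 139  [content.top = 139]
4. content.h = 89  [content.h = 89]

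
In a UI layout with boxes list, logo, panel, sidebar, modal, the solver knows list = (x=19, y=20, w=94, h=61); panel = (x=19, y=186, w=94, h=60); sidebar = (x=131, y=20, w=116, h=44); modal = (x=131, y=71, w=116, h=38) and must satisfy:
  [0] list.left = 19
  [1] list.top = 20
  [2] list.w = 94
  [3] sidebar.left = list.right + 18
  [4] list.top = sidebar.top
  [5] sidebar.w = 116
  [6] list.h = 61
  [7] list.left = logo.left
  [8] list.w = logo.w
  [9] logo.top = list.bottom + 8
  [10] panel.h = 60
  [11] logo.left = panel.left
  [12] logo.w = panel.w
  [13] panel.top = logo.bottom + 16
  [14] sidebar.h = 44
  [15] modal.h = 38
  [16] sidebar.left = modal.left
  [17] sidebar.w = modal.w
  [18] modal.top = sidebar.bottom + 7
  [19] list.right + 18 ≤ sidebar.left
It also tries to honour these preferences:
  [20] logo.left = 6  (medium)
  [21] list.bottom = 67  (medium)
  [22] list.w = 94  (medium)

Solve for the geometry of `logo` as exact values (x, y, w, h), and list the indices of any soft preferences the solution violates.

1. logo.x = 19  [list.left = logo.left]
2. logo.w = 94  [list.w = logo.w]
3. logo.y = 89  [logo.top = list.bottom + 8]
4. logo.h = 81  [panel.top = logo.bottom + 16]

logo = (x=19, y=89, w=94, h=81)
violated soft preferences: 20, 21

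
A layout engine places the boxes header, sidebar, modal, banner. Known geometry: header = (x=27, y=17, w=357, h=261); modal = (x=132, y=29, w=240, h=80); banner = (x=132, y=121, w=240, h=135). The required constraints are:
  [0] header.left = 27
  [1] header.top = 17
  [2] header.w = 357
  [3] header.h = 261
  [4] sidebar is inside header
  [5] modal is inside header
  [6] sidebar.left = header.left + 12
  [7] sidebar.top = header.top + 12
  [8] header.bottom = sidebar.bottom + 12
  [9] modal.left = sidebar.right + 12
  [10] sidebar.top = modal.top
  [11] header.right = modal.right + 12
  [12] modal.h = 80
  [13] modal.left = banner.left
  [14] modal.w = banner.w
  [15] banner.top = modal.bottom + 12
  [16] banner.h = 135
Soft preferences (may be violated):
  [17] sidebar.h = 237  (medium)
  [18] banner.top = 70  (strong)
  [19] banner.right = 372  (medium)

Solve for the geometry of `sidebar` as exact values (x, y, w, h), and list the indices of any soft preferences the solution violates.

sidebar = (x=39, y=29, w=81, h=237)
violated soft preferences: 18

1. sidebar.x = 39  [sidebar.left = header.left + 12]
2. sidebar.y = 29  [sidebar.top = header.top + 12]
3. sidebar.h = 237  [header.bottom = sidebar.bottom + 12]
4. sidebar.w = 81  [modal.left = sidebar.right + 12]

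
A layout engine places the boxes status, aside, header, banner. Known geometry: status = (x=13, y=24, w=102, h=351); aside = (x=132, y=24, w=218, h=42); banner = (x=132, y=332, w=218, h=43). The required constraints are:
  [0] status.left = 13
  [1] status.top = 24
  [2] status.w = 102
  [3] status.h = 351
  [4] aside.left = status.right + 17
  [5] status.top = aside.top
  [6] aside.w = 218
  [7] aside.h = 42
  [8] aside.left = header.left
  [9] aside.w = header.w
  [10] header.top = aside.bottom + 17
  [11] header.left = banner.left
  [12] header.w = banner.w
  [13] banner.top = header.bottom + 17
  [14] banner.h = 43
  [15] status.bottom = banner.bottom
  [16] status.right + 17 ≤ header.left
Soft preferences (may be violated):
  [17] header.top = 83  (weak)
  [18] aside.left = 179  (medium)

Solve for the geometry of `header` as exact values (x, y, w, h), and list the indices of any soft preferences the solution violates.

1. header.x = 132  [aside.left = header.left]
2. header.w = 218  [aside.w = header.w]
3. header.y = 83  [header.top = aside.bottom + 17]
4. header.h = 232  [banner.top = header.bottom + 17]

header = (x=132, y=83, w=218, h=232)
violated soft preferences: 18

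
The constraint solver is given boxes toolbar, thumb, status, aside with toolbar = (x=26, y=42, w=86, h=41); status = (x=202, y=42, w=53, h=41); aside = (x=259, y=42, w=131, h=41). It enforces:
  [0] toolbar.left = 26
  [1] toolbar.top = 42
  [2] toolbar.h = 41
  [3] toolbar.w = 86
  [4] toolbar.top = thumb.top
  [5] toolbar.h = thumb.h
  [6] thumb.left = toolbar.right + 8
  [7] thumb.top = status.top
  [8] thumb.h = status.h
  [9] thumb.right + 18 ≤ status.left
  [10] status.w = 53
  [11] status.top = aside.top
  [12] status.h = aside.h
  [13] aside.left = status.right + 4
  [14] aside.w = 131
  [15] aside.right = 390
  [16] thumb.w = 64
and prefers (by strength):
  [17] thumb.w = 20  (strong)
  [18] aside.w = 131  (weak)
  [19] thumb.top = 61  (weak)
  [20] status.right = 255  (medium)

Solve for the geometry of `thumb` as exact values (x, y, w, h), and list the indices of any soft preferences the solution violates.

thumb = (x=120, y=42, w=64, h=41)
violated soft preferences: 17, 19

1. thumb.y = 42  [toolbar.top = thumb.top]
2. thumb.h = 41  [toolbar.h = thumb.h]
3. thumb.x = 120  [thumb.left = toolbar.right + 8]
4. thumb.w = 64  [thumb.w = 64]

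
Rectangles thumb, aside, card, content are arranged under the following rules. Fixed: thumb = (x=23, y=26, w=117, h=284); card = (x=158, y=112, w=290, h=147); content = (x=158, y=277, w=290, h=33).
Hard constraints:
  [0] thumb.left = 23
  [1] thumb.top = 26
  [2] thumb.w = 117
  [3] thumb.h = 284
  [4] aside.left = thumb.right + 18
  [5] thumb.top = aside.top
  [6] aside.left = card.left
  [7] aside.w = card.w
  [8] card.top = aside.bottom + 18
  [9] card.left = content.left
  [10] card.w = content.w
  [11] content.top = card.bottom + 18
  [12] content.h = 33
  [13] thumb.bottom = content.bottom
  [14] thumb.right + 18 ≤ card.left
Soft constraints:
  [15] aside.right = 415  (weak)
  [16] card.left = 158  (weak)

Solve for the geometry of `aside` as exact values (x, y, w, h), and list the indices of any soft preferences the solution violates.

1. aside.x = 158  [aside.left = thumb.right + 18]
2. aside.y = 26  [thumb.top = aside.top]
3. aside.w = 290  [aside.w = card.w]
4. aside.h = 68  [card.top = aside.bottom + 18]

aside = (x=158, y=26, w=290, h=68)
violated soft preferences: 15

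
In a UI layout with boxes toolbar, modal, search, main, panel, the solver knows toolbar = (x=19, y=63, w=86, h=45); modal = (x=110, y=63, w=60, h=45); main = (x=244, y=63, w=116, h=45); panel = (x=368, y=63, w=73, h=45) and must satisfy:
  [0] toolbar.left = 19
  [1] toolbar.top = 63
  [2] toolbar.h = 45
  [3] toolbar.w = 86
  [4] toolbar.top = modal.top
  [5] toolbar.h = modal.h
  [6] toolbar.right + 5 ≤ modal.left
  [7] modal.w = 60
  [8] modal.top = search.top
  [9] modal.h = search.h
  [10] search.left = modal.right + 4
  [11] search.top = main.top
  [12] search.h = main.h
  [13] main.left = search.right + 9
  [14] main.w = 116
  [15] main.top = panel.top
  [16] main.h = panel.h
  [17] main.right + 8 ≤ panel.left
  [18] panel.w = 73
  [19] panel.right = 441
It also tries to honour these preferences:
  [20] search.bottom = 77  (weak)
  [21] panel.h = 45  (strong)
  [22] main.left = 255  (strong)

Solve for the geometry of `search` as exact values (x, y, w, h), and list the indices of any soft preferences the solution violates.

1. search.y = 63  [modal.top = search.top]
2. search.h = 45  [modal.h = search.h]
3. search.x = 174  [search.left = modal.right + 4]
4. search.w = 61  [main.left = search.right + 9]

search = (x=174, y=63, w=61, h=45)
violated soft preferences: 20, 22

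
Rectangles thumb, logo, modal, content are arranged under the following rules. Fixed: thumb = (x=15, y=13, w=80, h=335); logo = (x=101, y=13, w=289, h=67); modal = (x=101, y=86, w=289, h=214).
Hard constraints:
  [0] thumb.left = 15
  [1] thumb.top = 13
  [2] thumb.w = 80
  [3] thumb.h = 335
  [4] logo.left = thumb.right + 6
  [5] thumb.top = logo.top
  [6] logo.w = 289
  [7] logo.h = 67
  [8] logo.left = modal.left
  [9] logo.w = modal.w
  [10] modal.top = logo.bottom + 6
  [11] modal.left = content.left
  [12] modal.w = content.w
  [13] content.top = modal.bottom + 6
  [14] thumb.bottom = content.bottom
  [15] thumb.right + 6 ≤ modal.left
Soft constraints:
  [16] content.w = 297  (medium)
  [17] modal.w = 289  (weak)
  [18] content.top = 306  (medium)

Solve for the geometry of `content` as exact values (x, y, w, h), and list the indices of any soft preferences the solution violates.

1. content.x = 101  [modal.left = content.left]
2. content.w = 289  [modal.w = content.w]
3. content.y = 306  [content.top = modal.bottom + 6]
4. content.h = 42  [thumb.bottom = content.bottom]

content = (x=101, y=306, w=289, h=42)
violated soft preferences: 16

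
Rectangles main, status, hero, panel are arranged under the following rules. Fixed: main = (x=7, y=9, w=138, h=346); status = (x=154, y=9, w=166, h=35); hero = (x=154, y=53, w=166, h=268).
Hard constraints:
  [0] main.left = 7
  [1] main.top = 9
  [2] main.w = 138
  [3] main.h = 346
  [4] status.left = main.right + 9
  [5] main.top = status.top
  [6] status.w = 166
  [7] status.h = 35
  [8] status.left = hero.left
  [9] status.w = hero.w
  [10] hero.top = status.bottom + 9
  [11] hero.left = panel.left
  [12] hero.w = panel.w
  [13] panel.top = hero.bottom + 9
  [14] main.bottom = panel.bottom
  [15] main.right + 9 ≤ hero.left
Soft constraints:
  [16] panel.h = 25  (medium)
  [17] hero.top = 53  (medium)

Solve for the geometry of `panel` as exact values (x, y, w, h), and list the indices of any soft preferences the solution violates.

panel = (x=154, y=330, w=166, h=25)
violated soft preferences: none

1. panel.x = 154  [hero.left = panel.left]
2. panel.w = 166  [hero.w = panel.w]
3. panel.y = 330  [panel.top = hero.bottom + 9]
4. panel.h = 25  [main.bottom = panel.bottom]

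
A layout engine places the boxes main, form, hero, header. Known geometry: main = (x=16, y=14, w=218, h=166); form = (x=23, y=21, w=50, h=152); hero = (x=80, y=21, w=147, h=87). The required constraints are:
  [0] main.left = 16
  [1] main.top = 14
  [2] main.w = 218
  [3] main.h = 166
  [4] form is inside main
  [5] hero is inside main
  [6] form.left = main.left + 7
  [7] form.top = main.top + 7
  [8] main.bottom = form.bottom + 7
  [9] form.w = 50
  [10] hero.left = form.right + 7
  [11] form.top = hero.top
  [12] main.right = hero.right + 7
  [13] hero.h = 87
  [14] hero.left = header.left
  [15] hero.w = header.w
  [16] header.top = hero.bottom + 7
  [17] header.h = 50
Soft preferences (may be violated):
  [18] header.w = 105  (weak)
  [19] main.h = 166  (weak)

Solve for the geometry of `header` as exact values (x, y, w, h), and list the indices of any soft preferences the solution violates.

header = (x=80, y=115, w=147, h=50)
violated soft preferences: 18

1. header.x = 80  [hero.left = header.left]
2. header.w = 147  [hero.w = header.w]
3. header.y = 115  [header.top = hero.bottom + 7]
4. header.h = 50  [header.h = 50]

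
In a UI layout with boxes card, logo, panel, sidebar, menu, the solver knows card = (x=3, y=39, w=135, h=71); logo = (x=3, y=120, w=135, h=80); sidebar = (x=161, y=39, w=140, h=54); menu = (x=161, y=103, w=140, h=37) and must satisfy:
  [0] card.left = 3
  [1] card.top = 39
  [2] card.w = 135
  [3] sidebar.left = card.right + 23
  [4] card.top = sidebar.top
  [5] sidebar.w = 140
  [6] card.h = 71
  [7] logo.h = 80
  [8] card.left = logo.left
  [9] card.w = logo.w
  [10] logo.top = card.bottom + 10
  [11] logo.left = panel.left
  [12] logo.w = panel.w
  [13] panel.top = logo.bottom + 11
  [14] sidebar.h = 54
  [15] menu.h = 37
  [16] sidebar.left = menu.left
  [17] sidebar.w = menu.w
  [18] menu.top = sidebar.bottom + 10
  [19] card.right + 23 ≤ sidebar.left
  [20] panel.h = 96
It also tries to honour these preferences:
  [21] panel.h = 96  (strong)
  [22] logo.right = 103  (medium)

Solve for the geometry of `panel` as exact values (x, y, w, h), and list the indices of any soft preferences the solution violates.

1. panel.x = 3  [logo.left = panel.left]
2. panel.w = 135  [logo.w = panel.w]
3. panel.y = 211  [panel.top = logo.bottom + 11]
4. panel.h = 96  [panel.h = 96]

panel = (x=3, y=211, w=135, h=96)
violated soft preferences: 22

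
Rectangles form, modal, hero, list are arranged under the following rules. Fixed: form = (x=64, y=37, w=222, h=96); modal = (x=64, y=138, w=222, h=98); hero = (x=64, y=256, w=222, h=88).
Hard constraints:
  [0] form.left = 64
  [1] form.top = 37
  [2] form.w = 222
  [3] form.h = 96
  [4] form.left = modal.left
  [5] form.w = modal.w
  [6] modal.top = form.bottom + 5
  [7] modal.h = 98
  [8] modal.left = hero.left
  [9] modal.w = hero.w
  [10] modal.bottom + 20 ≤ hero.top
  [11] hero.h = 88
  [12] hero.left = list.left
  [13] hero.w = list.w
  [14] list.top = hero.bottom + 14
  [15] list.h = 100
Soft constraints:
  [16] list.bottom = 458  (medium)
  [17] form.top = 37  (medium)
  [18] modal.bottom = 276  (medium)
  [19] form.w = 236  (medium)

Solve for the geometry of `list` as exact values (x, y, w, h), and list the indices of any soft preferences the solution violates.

list = (x=64, y=358, w=222, h=100)
violated soft preferences: 18, 19

1. list.x = 64  [hero.left = list.left]
2. list.w = 222  [hero.w = list.w]
3. list.y = 358  [list.top = hero.bottom + 14]
4. list.h = 100  [list.h = 100]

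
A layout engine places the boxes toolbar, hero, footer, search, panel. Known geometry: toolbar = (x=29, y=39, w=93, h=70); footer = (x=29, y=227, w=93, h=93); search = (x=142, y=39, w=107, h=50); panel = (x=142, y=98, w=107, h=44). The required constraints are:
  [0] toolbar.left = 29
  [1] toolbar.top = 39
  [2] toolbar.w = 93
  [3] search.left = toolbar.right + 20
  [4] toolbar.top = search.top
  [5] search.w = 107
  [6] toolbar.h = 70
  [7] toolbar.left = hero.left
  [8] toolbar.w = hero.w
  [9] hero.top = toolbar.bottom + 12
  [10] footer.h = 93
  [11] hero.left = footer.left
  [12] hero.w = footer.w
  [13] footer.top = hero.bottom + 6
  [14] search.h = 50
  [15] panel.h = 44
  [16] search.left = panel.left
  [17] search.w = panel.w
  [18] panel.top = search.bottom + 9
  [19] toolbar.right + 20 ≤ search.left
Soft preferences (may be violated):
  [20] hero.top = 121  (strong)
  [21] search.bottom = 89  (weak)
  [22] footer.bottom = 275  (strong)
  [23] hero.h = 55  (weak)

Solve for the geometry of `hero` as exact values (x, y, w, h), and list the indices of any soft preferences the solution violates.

1. hero.x = 29  [toolbar.left = hero.left]
2. hero.w = 93  [toolbar.w = hero.w]
3. hero.y = 121  [hero.top = toolbar.bottom + 12]
4. hero.h = 100  [footer.top = hero.bottom + 6]

hero = (x=29, y=121, w=93, h=100)
violated soft preferences: 22, 23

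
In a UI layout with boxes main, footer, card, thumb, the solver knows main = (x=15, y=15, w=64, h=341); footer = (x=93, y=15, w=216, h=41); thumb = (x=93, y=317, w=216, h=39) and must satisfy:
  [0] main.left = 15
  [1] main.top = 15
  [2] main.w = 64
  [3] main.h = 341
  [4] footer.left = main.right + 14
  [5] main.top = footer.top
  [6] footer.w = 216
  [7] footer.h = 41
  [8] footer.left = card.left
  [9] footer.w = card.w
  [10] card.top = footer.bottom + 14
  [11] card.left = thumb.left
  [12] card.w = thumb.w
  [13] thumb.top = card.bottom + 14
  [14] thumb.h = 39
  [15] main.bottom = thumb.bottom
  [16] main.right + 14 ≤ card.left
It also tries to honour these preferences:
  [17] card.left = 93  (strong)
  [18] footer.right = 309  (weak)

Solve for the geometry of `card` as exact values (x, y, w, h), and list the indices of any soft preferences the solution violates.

1. card.x = 93  [footer.left = card.left]
2. card.w = 216  [footer.w = card.w]
3. card.y = 70  [card.top = footer.bottom + 14]
4. card.h = 233  [thumb.top = card.bottom + 14]

card = (x=93, y=70, w=216, h=233)
violated soft preferences: none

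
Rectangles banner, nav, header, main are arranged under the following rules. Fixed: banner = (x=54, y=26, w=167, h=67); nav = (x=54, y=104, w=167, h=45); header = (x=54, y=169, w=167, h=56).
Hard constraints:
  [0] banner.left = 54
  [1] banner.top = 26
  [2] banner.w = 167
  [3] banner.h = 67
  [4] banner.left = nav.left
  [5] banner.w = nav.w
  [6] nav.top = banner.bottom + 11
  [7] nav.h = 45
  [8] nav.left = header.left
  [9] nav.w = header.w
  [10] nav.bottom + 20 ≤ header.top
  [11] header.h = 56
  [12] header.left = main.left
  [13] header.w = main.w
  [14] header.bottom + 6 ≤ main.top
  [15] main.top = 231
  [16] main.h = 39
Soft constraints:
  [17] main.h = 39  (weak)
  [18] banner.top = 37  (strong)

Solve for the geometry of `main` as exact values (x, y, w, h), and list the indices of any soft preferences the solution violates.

1. main.x = 54  [header.left = main.left]
2. main.w = 167  [header.w = main.w]
3. main.y = 231  [main.top = 231]
4. main.h = 39  [main.h = 39]

main = (x=54, y=231, w=167, h=39)
violated soft preferences: 18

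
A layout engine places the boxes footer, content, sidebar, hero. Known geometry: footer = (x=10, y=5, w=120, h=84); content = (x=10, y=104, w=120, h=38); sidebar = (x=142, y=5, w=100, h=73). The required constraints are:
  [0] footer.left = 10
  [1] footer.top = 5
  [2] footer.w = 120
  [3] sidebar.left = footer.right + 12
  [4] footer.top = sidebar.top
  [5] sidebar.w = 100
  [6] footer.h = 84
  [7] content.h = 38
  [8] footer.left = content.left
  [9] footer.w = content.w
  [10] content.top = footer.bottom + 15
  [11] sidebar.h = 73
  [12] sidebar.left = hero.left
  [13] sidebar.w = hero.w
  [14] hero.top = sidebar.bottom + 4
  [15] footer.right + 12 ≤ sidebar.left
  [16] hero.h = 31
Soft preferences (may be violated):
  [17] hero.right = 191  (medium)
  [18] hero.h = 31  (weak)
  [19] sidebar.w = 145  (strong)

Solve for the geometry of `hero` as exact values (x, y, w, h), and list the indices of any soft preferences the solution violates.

1. hero.x = 142  [sidebar.left = hero.left]
2. hero.w = 100  [sidebar.w = hero.w]
3. hero.y = 82  [hero.top = sidebar.bottom + 4]
4. hero.h = 31  [hero.h = 31]

hero = (x=142, y=82, w=100, h=31)
violated soft preferences: 17, 19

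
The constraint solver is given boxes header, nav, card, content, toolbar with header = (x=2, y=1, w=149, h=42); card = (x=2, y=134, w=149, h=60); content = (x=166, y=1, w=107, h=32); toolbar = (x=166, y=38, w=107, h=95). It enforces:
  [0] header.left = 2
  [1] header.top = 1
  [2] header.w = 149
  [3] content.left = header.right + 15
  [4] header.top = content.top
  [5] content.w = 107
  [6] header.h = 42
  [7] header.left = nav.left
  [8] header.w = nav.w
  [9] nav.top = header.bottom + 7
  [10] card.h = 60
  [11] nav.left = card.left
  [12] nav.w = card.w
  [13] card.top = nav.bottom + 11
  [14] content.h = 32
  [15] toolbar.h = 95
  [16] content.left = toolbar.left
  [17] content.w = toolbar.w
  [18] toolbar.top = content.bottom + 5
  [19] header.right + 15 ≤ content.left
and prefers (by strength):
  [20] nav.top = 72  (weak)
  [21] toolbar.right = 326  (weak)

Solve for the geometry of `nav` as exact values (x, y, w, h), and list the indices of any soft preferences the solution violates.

nav = (x=2, y=50, w=149, h=73)
violated soft preferences: 20, 21

1. nav.x = 2  [header.left = nav.left]
2. nav.w = 149  [header.w = nav.w]
3. nav.y = 50  [nav.top = header.bottom + 7]
4. nav.h = 73  [card.top = nav.bottom + 11]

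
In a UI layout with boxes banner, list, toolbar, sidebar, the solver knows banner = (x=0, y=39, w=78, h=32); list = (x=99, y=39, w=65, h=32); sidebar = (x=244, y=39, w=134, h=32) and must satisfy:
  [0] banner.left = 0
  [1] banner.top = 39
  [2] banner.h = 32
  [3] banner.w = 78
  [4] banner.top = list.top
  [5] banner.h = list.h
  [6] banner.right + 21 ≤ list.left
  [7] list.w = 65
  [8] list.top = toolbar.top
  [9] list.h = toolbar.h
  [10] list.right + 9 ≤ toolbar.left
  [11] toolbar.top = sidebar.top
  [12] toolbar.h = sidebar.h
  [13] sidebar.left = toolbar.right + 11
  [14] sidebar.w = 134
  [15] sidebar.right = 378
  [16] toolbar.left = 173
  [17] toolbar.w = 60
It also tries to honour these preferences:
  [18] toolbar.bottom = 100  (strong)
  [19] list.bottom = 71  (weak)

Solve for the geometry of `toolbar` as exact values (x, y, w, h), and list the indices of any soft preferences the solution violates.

1. toolbar.y = 39  [list.top = toolbar.top]
2. toolbar.h = 32  [list.h = toolbar.h]
3. toolbar.x = 173  [toolbar.left = 173]
4. toolbar.w = 60  [toolbar.w = 60]

toolbar = (x=173, y=39, w=60, h=32)
violated soft preferences: 18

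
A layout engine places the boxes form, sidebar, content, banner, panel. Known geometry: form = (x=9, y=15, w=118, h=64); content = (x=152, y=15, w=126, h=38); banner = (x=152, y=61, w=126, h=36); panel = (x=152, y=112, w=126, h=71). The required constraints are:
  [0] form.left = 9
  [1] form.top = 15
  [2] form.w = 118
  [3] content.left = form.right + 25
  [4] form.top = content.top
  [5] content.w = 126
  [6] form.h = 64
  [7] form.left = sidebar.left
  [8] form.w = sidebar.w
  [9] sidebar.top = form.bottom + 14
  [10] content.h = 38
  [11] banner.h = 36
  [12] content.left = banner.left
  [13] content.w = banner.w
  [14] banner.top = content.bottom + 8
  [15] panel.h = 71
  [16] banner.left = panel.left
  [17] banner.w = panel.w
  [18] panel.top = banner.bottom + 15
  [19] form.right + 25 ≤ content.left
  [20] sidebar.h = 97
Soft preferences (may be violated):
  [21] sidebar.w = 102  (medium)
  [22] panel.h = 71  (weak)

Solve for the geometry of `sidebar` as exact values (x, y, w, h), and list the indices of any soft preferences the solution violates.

sidebar = (x=9, y=93, w=118, h=97)
violated soft preferences: 21

1. sidebar.x = 9  [form.left = sidebar.left]
2. sidebar.w = 118  [form.w = sidebar.w]
3. sidebar.y = 93  [sidebar.top = form.bottom + 14]
4. sidebar.h = 97  [sidebar.h = 97]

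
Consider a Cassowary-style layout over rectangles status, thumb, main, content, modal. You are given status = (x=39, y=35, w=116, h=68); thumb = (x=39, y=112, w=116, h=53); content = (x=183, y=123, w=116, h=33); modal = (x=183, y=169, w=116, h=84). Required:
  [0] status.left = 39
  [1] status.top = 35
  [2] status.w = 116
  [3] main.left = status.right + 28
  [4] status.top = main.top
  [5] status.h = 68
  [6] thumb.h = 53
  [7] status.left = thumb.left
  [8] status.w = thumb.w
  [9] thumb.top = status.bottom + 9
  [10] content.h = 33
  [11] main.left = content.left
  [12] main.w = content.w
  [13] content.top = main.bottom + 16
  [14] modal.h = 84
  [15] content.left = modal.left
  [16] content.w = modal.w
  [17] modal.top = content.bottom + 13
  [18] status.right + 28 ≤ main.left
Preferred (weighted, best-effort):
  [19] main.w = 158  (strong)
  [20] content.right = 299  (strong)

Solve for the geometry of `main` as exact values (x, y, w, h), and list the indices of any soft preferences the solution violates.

main = (x=183, y=35, w=116, h=72)
violated soft preferences: 19

1. main.x = 183  [main.left = status.right + 28]
2. main.y = 35  [status.top = main.top]
3. main.w = 116  [main.w = content.w]
4. main.h = 72  [content.top = main.bottom + 16]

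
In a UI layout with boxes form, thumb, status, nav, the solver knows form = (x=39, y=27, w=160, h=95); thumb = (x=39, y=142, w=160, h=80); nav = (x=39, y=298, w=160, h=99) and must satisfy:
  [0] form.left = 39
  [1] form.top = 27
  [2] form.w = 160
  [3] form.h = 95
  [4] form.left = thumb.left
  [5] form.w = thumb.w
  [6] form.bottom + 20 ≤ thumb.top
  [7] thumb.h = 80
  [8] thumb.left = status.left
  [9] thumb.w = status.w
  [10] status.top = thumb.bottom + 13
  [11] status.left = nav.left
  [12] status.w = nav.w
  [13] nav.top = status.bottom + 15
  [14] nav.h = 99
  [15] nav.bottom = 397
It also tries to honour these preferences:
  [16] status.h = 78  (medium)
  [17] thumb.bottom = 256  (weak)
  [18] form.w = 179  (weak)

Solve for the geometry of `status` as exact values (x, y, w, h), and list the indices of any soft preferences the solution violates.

1. status.x = 39  [thumb.left = status.left]
2. status.w = 160  [thumb.w = status.w]
3. status.y = 235  [status.top = thumb.bottom + 13]
4. status.h = 48  [nav.top = status.bottom + 15]

status = (x=39, y=235, w=160, h=48)
violated soft preferences: 16, 17, 18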